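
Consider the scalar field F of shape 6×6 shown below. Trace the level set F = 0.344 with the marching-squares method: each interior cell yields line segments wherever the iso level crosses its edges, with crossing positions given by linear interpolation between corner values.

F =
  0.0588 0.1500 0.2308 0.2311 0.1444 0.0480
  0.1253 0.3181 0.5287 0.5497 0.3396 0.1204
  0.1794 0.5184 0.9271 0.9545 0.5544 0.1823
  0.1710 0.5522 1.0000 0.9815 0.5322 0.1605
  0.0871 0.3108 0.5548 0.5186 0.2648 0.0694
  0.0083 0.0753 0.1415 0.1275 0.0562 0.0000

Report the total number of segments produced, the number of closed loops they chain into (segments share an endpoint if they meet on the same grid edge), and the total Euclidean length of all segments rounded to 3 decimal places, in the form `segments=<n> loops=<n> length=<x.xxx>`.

cell (0,1): code 0100 → (0.380,2.000)–(1.000,1.123)
cell (0,2): code 1100 → (0.354,3.000)–(0.380,2.000)
cell (0,3): code 1000 → (1.000,3.979)–(0.354,3.000)
cell (1,0): code 0100 → (1.129,1.000)–(2.000,0.486)
cell (1,1): code 1110 → (1.000,1.123)–(1.129,1.000)
cell (1,3): code 1101 → (1.020,4.000)–(1.000,3.979)
cell (1,4): code 1000 → (2.000,4.565)–(1.020,4.000)
cell (2,0): code 0110 → (2.000,0.486)–(3.000,0.454)
cell (2,4): code 1001 → (3.000,4.506)–(2.000,4.565)
cell (3,0): code 0010 → (3.000,0.454)–(3.862,1.000)
cell (3,1): code 0111 → (3.862,1.000)–(4.000,1.136)
cell (3,3): code 1011 → (4.000,3.688)–(3.704,4.000)
cell (3,4): code 0001 → (3.704,4.000)–(3.000,4.506)
cell (4,1): code 0010 → (4.000,1.136)–(4.510,2.000)
cell (4,2): code 0011 → (4.510,2.000)–(4.446,3.000)
cell (4,3): code 0001 → (4.446,3.000)–(4.000,3.688)
total: 16 segments, chained into 1 closed loop(s), length Σ = 12.936427

segments=16 loops=1 length=12.936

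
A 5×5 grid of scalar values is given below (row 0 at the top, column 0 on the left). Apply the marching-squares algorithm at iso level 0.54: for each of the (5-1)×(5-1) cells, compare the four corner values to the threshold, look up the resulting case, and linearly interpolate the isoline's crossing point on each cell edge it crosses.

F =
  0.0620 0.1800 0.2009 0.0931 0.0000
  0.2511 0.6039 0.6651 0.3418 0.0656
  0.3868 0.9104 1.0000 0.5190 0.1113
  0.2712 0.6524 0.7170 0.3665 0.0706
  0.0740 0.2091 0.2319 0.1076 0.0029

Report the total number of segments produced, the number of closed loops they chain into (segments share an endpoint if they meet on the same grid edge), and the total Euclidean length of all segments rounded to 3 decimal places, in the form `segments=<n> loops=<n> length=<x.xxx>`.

segments=10 loops=1 length=8.192

cell (0,0): code 0100 → (0.849,1.000)–(1.000,0.819)
cell (0,1): code 1100 → (0.731,2.000)–(0.849,1.000)
cell (0,2): code 1000 → (1.000,2.387)–(0.731,2.000)
cell (1,0): code 0110 → (1.000,0.819)–(2.000,0.293)
cell (1,2): code 1001 → (2.000,2.956)–(1.000,2.387)
cell (2,0): code 0110 → (2.000,0.293)–(3.000,0.705)
cell (2,2): code 1001 → (3.000,2.505)–(2.000,2.956)
cell (3,0): code 0010 → (3.000,0.705)–(3.254,1.000)
cell (3,1): code 0011 → (3.254,1.000)–(3.365,2.000)
cell (3,2): code 0001 → (3.365,2.000)–(3.000,2.505)
total: 10 segments, chained into 1 closed loop(s), length Σ = 8.191971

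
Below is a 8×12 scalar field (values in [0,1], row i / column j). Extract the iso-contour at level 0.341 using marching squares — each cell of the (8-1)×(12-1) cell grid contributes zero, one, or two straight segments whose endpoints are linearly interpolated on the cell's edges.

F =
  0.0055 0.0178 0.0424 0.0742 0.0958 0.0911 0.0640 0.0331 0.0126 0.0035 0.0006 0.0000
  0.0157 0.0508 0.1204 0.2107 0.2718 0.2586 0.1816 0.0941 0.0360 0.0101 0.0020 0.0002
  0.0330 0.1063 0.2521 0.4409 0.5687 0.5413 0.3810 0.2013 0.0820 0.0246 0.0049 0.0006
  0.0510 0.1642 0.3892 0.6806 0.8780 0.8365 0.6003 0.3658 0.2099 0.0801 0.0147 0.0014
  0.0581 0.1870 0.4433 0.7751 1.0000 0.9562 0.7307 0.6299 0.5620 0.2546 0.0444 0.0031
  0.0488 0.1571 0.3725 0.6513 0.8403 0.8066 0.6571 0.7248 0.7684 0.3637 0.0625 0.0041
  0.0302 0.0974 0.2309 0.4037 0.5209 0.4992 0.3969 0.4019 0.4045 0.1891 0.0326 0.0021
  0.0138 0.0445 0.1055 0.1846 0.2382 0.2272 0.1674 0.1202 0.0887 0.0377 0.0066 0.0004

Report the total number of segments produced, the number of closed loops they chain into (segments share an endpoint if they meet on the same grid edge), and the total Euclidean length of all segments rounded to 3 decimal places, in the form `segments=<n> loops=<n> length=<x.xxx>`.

cell (1,2): code 0100 → (1.566,3.000)–(2.000,2.471)
cell (1,3): code 1100 → (1.233,4.000)–(1.566,3.000)
cell (1,4): code 1100 → (1.291,5.000)–(1.233,4.000)
cell (1,5): code 1100 → (1.799,6.000)–(1.291,5.000)
cell (1,6): code 1000 → (2.000,6.223)–(1.799,6.000)
cell (2,1): code 0100 → (2.648,2.000)–(3.000,1.786)
cell (2,2): code 1110 → (2.000,2.471)–(2.648,2.000)
cell (2,6): code 1101 → (2.849,7.000)–(2.000,6.223)
cell (2,7): code 1000 → (3.000,7.159)–(2.849,7.000)
cell (3,1): code 0110 → (3.000,1.786)–(4.000,1.601)
cell (3,7): code 1101 → (3.372,8.000)–(3.000,7.159)
cell (3,8): code 1000 → (4.000,8.719)–(3.372,8.000)
cell (4,1): code 0110 → (4.000,1.601)–(5.000,1.854)
cell (4,8): code 1101 → (4.792,9.000)–(4.000,8.719)
cell (4,9): code 1000 → (5.000,9.075)–(4.792,9.000)
cell (5,1): code 0010 → (5.000,1.854)–(5.222,2.000)
cell (5,2): code 0111 → (5.222,2.000)–(6.000,2.637)
cell (5,8): code 1011 → (6.000,8.295)–(5.130,9.000)
cell (5,9): code 0001 → (5.130,9.000)–(5.000,9.075)
cell (6,2): code 0010 → (6.000,2.637)–(6.286,3.000)
cell (6,3): code 0011 → (6.286,3.000)–(6.636,4.000)
cell (6,4): code 0011 → (6.636,4.000)–(6.582,5.000)
cell (6,5): code 0011 → (6.582,5.000)–(6.244,6.000)
cell (6,6): code 0011 → (6.244,6.000)–(6.216,7.000)
cell (6,7): code 0011 → (6.216,7.000)–(6.201,8.000)
cell (6,8): code 0001 → (6.201,8.000)–(6.000,8.295)
total: 26 segments, chained into 1 closed loop(s), length Σ = 20.206657

segments=26 loops=1 length=20.207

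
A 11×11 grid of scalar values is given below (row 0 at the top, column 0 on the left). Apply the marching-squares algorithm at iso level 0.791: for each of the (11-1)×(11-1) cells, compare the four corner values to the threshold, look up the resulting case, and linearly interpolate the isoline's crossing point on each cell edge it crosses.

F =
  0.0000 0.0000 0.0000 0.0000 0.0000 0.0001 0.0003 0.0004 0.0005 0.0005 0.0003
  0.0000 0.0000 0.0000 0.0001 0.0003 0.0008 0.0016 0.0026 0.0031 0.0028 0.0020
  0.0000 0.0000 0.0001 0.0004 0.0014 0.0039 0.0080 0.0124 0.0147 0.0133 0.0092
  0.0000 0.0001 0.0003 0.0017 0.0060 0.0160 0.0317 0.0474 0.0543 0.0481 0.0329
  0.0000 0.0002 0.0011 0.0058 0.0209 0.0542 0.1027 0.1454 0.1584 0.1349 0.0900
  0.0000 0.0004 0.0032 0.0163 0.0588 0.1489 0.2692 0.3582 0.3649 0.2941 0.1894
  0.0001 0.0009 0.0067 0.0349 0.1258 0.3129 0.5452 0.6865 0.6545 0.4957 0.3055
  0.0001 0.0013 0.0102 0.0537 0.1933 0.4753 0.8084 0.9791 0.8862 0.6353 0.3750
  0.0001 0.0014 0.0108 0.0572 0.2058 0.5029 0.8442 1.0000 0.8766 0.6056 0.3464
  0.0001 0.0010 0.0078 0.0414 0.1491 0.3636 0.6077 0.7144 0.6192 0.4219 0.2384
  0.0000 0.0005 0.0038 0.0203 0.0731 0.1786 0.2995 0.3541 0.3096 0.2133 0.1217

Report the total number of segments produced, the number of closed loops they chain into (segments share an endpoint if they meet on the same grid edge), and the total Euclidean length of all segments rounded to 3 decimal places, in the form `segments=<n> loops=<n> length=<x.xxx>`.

cell (6,5): code 0100 → (6.934,6.000)–(7.000,5.948)
cell (6,6): code 1100 → (6.357,7.000)–(6.934,6.000)
cell (6,7): code 1100 → (6.589,8.000)–(6.357,7.000)
cell (6,8): code 1000 → (7.000,8.379)–(6.589,8.000)
cell (7,5): code 0110 → (7.000,5.948)–(8.000,5.844)
cell (7,8): code 1001 → (8.000,8.316)–(7.000,8.379)
cell (8,5): code 0010 → (8.000,5.844)–(8.225,6.000)
cell (8,6): code 0011 → (8.225,6.000)–(8.732,7.000)
cell (8,7): code 0011 → (8.732,7.000)–(8.333,8.000)
cell (8,8): code 0001 → (8.333,8.000)–(8.000,8.316)
total: 10 segments, chained into 1 closed loop(s), length Σ = 7.762054

segments=10 loops=1 length=7.762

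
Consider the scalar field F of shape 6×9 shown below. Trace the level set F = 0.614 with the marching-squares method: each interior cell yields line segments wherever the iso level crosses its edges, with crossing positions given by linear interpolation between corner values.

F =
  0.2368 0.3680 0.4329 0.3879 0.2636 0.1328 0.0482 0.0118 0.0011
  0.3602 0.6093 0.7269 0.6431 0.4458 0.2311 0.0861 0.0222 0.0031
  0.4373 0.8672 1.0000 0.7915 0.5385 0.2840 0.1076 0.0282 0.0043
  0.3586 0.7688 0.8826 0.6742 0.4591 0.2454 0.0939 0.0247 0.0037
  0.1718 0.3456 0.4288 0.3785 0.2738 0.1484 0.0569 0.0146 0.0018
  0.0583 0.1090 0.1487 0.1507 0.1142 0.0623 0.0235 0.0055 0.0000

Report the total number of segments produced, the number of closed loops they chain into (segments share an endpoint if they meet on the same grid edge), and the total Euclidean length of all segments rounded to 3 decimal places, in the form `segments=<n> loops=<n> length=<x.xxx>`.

segments=12 loops=1 length=9.665

cell (0,1): code 0100 → (0.616,2.000)–(1.000,1.040)
cell (0,2): code 1100 → (0.886,3.000)–(0.616,2.000)
cell (0,3): code 1000 → (1.000,3.147)–(0.886,3.000)
cell (1,0): code 0100 → (1.018,1.000)–(2.000,0.411)
cell (1,1): code 1110 → (1.000,1.040)–(1.018,1.000)
cell (1,3): code 1001 → (2.000,3.702)–(1.000,3.147)
cell (2,0): code 0110 → (2.000,0.411)–(3.000,0.623)
cell (2,3): code 1001 → (3.000,3.280)–(2.000,3.702)
cell (3,0): code 0010 → (3.000,0.623)–(3.366,1.000)
cell (3,1): code 0011 → (3.366,1.000)–(3.592,2.000)
cell (3,2): code 0011 → (3.592,2.000)–(3.204,3.000)
cell (3,3): code 0001 → (3.204,3.000)–(3.000,3.280)
total: 12 segments, chained into 1 closed loop(s), length Σ = 9.665342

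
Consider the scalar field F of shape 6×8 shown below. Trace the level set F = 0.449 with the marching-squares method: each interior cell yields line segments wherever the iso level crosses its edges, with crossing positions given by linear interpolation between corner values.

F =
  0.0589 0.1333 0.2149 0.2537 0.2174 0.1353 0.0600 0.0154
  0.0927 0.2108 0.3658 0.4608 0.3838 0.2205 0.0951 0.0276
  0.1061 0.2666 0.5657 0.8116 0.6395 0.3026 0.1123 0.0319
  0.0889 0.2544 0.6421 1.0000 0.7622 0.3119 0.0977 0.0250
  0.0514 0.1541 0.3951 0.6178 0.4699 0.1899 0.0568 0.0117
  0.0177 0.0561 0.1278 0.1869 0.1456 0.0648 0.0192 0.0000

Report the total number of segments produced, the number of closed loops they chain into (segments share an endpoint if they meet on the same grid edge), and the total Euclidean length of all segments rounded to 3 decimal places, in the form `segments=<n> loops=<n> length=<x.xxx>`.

cell (0,2): code 0100 → (0.943,3.000)–(1.000,2.876)
cell (0,3): code 1000 → (1.000,3.153)–(0.943,3.000)
cell (1,1): code 0100 → (1.416,2.000)–(2.000,1.610)
cell (1,2): code 1110 → (1.000,2.876)–(1.416,2.000)
cell (1,3): code 1101 → (1.255,4.000)–(1.000,3.153)
cell (1,4): code 1000 → (2.000,4.565)–(1.255,4.000)
cell (2,1): code 0110 → (2.000,1.610)–(3.000,1.502)
cell (2,4): code 1001 → (3.000,4.696)–(2.000,4.565)
cell (3,1): code 0010 → (3.000,1.502)–(3.782,2.000)
cell (3,2): code 0111 → (3.782,2.000)–(4.000,2.242)
cell (3,4): code 1001 → (4.000,4.075)–(3.000,4.696)
cell (4,2): code 0010 → (4.000,2.242)–(4.392,3.000)
cell (4,3): code 0011 → (4.392,3.000)–(4.064,4.000)
cell (4,4): code 0001 → (4.064,4.000)–(4.000,4.075)
total: 14 segments, chained into 1 closed loop(s), length Σ = 10.239763

segments=14 loops=1 length=10.240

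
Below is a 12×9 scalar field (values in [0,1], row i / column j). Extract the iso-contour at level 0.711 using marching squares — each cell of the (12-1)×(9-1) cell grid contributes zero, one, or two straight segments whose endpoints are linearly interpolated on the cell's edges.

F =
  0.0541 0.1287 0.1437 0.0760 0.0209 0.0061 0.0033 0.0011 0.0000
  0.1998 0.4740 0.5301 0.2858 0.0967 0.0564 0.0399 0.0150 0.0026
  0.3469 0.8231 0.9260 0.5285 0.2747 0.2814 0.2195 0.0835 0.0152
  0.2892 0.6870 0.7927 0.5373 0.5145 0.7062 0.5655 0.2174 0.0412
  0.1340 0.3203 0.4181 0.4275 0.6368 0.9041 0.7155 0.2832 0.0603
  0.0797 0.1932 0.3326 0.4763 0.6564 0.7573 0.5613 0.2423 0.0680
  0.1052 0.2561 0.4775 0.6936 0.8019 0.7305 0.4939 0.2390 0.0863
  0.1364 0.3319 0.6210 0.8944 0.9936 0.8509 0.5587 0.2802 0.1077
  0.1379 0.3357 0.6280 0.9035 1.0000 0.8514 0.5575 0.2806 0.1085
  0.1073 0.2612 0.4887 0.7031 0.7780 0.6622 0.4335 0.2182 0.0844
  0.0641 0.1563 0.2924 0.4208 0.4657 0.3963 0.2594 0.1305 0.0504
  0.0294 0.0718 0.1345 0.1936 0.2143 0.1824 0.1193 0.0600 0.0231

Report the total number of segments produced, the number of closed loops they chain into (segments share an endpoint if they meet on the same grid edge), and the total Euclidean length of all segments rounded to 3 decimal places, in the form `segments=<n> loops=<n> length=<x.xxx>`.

segments=28 loops=2 length=21.793

cell (1,0): code 0100 → (1.679,1.000)–(2.000,0.765)
cell (1,1): code 1100 → (1.457,2.000)–(1.679,1.000)
cell (1,2): code 1000 → (2.000,2.541)–(1.457,2.000)
cell (2,0): code 0010 → (2.000,0.765)–(2.824,1.000)
cell (2,1): code 0111 → (2.824,1.000)–(3.000,1.227)
cell (2,2): code 1001 → (3.000,2.320)–(2.000,2.541)
cell (3,1): code 0010 → (3.000,1.227)–(3.218,2.000)
cell (3,2): code 0001 → (3.218,2.000)–(3.000,2.320)
cell (3,4): code 0100 → (3.024,5.000)–(4.000,4.278)
cell (3,5): code 1100 → (3.970,6.000)–(3.024,5.000)
cell (3,6): code 1000 → (4.000,6.010)–(3.970,6.000)
cell (4,4): code 0110 → (4.000,4.278)–(5.000,4.541)
cell (4,5): code 1011 → (5.000,5.236)–(4.029,6.000)
cell (4,6): code 0001 → (4.029,6.000)–(4.000,6.010)
cell (5,3): code 0100 → (5.375,4.000)–(6.000,3.161)
cell (5,4): code 1110 → (5.000,4.541)–(5.375,4.000)
cell (5,5): code 1001 → (6.000,5.082)–(5.000,5.236)
cell (6,2): code 0100 → (6.087,3.000)–(7.000,2.329)
cell (6,3): code 1110 → (6.000,3.161)–(6.087,3.000)
cell (6,5): code 1001 → (7.000,5.479)–(6.000,5.082)
cell (7,2): code 0110 → (7.000,2.329)–(8.000,2.301)
cell (7,5): code 1001 → (8.000,5.478)–(7.000,5.479)
cell (8,2): code 0010 → (8.000,2.301)–(8.961,3.000)
cell (8,3): code 0111 → (8.961,3.000)–(9.000,3.105)
cell (8,4): code 1011 → (9.000,4.579)–(8.742,5.000)
cell (8,5): code 0001 → (8.742,5.000)–(8.000,5.478)
cell (9,3): code 0010 → (9.000,3.105)–(9.215,4.000)
cell (9,4): code 0001 → (9.215,4.000)–(9.000,4.579)
total: 28 segments, chained into 2 closed loop(s), length Σ = 21.792546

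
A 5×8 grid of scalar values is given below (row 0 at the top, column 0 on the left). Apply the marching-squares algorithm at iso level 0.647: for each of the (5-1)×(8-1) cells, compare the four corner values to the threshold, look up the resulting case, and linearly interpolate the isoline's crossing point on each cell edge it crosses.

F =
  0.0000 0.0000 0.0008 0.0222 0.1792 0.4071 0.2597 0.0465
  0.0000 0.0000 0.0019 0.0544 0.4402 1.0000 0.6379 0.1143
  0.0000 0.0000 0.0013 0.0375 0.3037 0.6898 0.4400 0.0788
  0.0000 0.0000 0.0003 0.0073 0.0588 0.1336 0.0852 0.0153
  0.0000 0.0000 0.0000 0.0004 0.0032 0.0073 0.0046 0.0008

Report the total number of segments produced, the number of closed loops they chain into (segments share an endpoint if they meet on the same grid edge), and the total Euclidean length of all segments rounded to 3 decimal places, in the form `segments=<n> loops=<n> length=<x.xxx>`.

segments=6 loops=1 length=4.742

cell (0,4): code 0100 → (0.405,5.000)–(1.000,4.369)
cell (0,5): code 1000 → (1.000,5.975)–(0.405,5.000)
cell (1,4): code 0110 → (1.000,4.369)–(2.000,4.889)
cell (1,5): code 1001 → (2.000,5.171)–(1.000,5.975)
cell (2,4): code 0010 → (2.000,4.889)–(2.077,5.000)
cell (2,5): code 0001 → (2.077,5.000)–(2.000,5.171)
total: 6 segments, chained into 1 closed loop(s), length Σ = 4.742137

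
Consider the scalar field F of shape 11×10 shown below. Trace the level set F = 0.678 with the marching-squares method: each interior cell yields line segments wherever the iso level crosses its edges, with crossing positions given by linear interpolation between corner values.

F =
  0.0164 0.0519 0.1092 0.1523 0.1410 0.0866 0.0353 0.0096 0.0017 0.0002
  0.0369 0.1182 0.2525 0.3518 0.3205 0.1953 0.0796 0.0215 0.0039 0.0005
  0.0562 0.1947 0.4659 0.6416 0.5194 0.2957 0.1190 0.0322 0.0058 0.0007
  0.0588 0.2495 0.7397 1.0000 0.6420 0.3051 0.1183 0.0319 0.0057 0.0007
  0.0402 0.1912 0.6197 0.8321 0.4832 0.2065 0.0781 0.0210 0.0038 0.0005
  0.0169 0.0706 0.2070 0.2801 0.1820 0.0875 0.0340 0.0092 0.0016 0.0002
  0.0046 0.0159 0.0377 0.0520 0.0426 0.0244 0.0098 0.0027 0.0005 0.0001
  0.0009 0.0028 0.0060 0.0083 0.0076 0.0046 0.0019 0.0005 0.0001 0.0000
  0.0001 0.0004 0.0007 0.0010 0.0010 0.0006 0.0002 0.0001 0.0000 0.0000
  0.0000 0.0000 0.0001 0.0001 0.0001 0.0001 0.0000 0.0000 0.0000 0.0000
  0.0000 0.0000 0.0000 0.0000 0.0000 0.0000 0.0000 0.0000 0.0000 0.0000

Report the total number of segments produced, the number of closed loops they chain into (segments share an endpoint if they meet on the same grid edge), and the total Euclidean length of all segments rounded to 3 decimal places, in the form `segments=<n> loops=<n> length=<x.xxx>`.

cell (2,1): code 0100 → (2.775,2.000)–(3.000,1.874)
cell (2,2): code 1100 → (2.102,3.000)–(2.775,2.000)
cell (2,3): code 1000 → (3.000,3.899)–(2.102,3.000)
cell (3,1): code 0010 → (3.000,1.874)–(3.514,2.000)
cell (3,2): code 0111 → (3.514,2.000)–(4.000,2.274)
cell (3,3): code 1001 → (4.000,3.442)–(3.000,3.899)
cell (4,2): code 0010 → (4.000,2.274)–(4.279,3.000)
cell (4,3): code 0001 → (4.279,3.000)–(4.000,3.442)
total: 8 segments, chained into 1 closed loop(s), length Σ = 6.221865

segments=8 loops=1 length=6.222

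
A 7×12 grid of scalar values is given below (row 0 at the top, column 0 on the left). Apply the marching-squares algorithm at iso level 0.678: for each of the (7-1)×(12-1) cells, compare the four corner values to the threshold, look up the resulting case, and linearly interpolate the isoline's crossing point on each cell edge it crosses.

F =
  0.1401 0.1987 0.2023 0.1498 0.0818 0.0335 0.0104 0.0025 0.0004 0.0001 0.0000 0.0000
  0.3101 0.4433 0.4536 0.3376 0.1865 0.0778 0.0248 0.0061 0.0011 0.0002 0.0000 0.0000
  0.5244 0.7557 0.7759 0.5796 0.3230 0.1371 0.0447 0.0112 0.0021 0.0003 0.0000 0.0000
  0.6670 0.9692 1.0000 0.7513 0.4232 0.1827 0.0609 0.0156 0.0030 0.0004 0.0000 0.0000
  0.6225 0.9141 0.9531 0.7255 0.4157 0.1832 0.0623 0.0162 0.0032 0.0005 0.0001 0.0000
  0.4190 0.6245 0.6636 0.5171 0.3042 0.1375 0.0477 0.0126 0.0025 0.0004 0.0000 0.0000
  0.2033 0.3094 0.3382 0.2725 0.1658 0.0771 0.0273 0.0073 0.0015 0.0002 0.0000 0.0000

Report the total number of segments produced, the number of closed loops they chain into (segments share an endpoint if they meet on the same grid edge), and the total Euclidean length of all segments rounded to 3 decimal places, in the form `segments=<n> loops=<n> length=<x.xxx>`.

cell (1,0): code 0100 → (1.751,1.000)–(2.000,0.664)
cell (1,1): code 1100 → (1.696,2.000)–(1.751,1.000)
cell (1,2): code 1000 → (2.000,2.499)–(1.696,2.000)
cell (2,0): code 0110 → (2.000,0.664)–(3.000,0.036)
cell (2,2): code 1101 → (2.573,3.000)–(2.000,2.499)
cell (2,3): code 1000 → (3.000,3.223)–(2.573,3.000)
cell (3,0): code 0110 → (3.000,0.036)–(4.000,0.190)
cell (3,3): code 1001 → (4.000,3.153)–(3.000,3.223)
cell (4,0): code 0010 → (4.000,0.190)–(4.815,1.000)
cell (4,1): code 0011 → (4.815,1.000)–(4.950,2.000)
cell (4,2): code 0011 → (4.950,2.000)–(4.228,3.000)
cell (4,3): code 0001 → (4.228,3.000)–(4.000,3.153)
total: 12 segments, chained into 1 closed loop(s), length Σ = 10.107932

segments=12 loops=1 length=10.108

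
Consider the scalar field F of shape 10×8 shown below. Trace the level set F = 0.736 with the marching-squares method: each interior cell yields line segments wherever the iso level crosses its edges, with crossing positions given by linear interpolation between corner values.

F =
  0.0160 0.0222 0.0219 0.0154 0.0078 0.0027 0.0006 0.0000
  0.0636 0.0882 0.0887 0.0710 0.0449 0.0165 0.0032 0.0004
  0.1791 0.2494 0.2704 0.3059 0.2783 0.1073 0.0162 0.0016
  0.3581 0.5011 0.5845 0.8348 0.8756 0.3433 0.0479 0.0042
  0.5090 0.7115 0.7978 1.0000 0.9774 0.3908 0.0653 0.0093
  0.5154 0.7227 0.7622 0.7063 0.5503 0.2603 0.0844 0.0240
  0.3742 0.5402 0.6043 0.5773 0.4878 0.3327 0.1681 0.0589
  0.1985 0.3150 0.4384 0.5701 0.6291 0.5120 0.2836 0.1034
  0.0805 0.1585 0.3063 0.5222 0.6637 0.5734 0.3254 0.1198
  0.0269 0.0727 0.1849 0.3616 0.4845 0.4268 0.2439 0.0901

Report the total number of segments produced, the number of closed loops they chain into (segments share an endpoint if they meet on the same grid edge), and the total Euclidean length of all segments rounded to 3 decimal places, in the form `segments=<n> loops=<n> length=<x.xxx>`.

cell (2,2): code 0100 → (2.813,3.000)–(3.000,2.605)
cell (2,3): code 1100 → (2.766,4.000)–(2.813,3.000)
cell (2,4): code 1000 → (3.000,4.262)–(2.766,4.000)
cell (3,1): code 0100 → (3.710,2.000)–(4.000,1.284)
cell (3,2): code 1110 → (3.000,2.605)–(3.710,2.000)
cell (3,4): code 1001 → (4.000,4.412)–(3.000,4.262)
cell (4,1): code 0110 → (4.000,1.284)–(5.000,1.337)
cell (4,2): code 1011 → (5.000,2.469)–(4.899,3.000)
cell (4,3): code 0011 → (4.899,3.000)–(4.565,4.000)
cell (4,4): code 0001 → (4.565,4.000)–(4.000,4.412)
cell (5,1): code 0010 → (5.000,1.337)–(5.166,2.000)
cell (5,2): code 0001 → (5.166,2.000)–(5.000,2.469)
total: 12 segments, chained into 1 closed loop(s), length Σ = 8.982364

segments=12 loops=1 length=8.982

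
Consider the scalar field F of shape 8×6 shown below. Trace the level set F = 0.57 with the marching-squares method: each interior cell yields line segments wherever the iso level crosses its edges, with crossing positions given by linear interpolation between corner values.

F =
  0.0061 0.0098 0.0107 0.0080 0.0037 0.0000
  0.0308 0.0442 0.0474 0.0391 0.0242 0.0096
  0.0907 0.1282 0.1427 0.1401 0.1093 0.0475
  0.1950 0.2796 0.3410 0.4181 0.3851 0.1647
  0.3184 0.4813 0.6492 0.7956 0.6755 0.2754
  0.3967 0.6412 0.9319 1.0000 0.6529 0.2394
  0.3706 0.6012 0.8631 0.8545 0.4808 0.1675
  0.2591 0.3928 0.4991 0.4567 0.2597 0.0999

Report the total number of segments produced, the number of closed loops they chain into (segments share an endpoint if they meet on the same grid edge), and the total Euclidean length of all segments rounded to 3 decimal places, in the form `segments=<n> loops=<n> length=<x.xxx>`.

cell (3,1): code 0100 → (3.743,2.000)–(4.000,1.528)
cell (3,2): code 1100 → (3.402,3.000)–(3.743,2.000)
cell (3,3): code 1100 → (3.637,4.000)–(3.402,3.000)
cell (3,4): code 1000 → (4.000,4.264)–(3.637,4.000)
cell (4,0): code 0100 → (4.555,1.000)–(5.000,0.709)
cell (4,1): code 1110 → (4.000,1.528)–(4.555,1.000)
cell (4,4): code 1001 → (5.000,4.200)–(4.000,4.264)
cell (5,0): code 0110 → (5.000,0.709)–(6.000,0.865)
cell (5,3): code 1011 → (6.000,3.761)–(5.482,4.000)
cell (5,4): code 0001 → (5.482,4.000)–(5.000,4.200)
cell (6,0): code 0010 → (6.000,0.865)–(6.150,1.000)
cell (6,1): code 0011 → (6.150,1.000)–(6.805,2.000)
cell (6,2): code 0011 → (6.805,2.000)–(6.715,3.000)
cell (6,3): code 0001 → (6.715,3.000)–(6.000,3.761)
total: 14 segments, chained into 1 closed loop(s), length Σ = 10.920188

segments=14 loops=1 length=10.920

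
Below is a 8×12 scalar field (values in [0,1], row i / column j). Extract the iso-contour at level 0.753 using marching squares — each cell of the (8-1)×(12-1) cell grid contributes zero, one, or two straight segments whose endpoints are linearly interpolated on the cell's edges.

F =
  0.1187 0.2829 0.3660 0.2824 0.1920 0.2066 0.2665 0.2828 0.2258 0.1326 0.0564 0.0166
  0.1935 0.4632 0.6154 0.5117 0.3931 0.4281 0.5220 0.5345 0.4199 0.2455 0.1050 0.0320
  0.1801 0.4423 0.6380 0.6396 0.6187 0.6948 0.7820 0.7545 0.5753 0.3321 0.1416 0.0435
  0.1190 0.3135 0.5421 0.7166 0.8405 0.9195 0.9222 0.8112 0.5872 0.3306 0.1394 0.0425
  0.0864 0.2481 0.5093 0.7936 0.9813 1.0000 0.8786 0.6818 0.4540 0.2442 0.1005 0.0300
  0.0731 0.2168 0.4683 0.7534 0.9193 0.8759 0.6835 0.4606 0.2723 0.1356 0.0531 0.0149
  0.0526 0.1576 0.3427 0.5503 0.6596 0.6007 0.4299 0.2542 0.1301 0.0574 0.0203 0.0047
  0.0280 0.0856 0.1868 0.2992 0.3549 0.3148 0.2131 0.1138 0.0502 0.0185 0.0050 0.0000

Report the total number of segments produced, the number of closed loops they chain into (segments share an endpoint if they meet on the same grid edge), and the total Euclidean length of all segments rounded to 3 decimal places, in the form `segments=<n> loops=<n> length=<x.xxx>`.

cell (1,5): code 0100 → (1.888,6.000)–(2.000,5.667)
cell (1,6): code 1100 → (1.993,7.000)–(1.888,6.000)
cell (1,7): code 1000 → (2.000,7.008)–(1.993,7.000)
cell (2,3): code 0100 → (2.606,4.000)–(3.000,3.294)
cell (2,4): code 1100 → (2.259,5.000)–(2.606,4.000)
cell (2,5): code 1110 → (2.000,5.667)–(2.259,5.000)
cell (2,7): code 1001 → (3.000,7.260)–(2.000,7.008)
cell (3,2): code 0100 → (3.473,3.000)–(4.000,2.857)
cell (3,3): code 1110 → (3.000,3.294)–(3.473,3.000)
cell (3,6): code 1011 → (4.000,6.638)–(3.450,7.000)
cell (3,7): code 0001 → (3.450,7.000)–(3.000,7.260)
cell (4,2): code 0110 → (4.000,2.857)–(5.000,2.999)
cell (4,5): code 1011 → (5.000,5.639)–(4.644,6.000)
cell (4,6): code 0001 → (4.644,6.000)–(4.000,6.638)
cell (5,2): code 0010 → (5.000,2.999)–(5.002,3.000)
cell (5,3): code 0011 → (5.002,3.000)–(5.640,4.000)
cell (5,4): code 0011 → (5.640,4.000)–(5.447,5.000)
cell (5,5): code 0001 → (5.447,5.000)–(5.000,5.639)
total: 18 segments, chained into 1 closed loop(s), length Σ = 12.672743

segments=18 loops=1 length=12.673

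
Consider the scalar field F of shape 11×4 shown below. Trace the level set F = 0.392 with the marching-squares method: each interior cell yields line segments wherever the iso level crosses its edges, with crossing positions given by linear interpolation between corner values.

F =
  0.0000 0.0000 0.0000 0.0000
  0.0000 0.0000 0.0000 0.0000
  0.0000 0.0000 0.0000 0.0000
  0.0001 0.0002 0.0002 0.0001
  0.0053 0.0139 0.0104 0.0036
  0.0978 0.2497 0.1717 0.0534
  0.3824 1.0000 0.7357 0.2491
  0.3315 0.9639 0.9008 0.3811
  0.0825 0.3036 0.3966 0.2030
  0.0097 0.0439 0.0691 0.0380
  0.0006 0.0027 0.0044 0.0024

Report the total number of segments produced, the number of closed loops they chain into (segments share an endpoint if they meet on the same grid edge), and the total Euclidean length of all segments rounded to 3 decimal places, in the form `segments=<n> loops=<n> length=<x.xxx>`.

cell (5,0): code 0100 → (5.190,1.000)–(6.000,0.016)
cell (5,1): code 1100 → (5.391,2.000)–(5.190,1.000)
cell (5,2): code 1000 → (6.000,2.706)–(5.391,2.000)
cell (6,0): code 0110 → (6.000,0.016)–(7.000,0.096)
cell (6,2): code 1001 → (7.000,2.979)–(6.000,2.706)
cell (7,0): code 0010 → (7.000,0.096)–(7.866,1.000)
cell (7,1): code 0111 → (7.866,1.000)–(8.000,1.951)
cell (7,2): code 1001 → (8.000,2.024)–(7.000,2.979)
cell (8,1): code 0010 → (8.000,1.951)–(8.014,2.000)
cell (8,2): code 0001 → (8.014,2.000)–(8.000,2.024)
total: 10 segments, chained into 1 closed loop(s), length Σ = 8.941736

segments=10 loops=1 length=8.942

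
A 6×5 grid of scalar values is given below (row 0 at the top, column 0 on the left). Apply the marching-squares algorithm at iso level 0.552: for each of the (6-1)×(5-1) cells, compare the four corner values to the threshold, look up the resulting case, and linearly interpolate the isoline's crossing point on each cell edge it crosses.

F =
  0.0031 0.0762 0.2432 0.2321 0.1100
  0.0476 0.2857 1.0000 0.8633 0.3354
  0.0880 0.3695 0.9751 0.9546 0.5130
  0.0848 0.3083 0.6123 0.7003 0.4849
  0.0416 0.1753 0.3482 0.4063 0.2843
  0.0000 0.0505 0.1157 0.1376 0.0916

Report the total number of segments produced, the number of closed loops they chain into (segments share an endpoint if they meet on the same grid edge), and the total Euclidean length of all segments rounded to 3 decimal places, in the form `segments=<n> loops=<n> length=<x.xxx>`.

cell (0,1): code 0100 → (0.408,2.000)–(1.000,1.373)
cell (0,2): code 1100 → (0.507,3.000)–(0.408,2.000)
cell (0,3): code 1000 → (1.000,3.590)–(0.507,3.000)
cell (1,1): code 0110 → (1.000,1.373)–(2.000,1.301)
cell (1,3): code 1001 → (2.000,3.912)–(1.000,3.590)
cell (2,1): code 0110 → (2.000,1.301)–(3.000,1.802)
cell (2,3): code 1001 → (3.000,3.688)–(2.000,3.912)
cell (3,1): code 0010 → (3.000,1.802)–(3.228,2.000)
cell (3,2): code 0011 → (3.228,2.000)–(3.504,3.000)
cell (3,3): code 0001 → (3.504,3.000)–(3.000,3.688)
total: 10 segments, chained into 1 closed loop(s), length Σ = 9.025288

segments=10 loops=1 length=9.025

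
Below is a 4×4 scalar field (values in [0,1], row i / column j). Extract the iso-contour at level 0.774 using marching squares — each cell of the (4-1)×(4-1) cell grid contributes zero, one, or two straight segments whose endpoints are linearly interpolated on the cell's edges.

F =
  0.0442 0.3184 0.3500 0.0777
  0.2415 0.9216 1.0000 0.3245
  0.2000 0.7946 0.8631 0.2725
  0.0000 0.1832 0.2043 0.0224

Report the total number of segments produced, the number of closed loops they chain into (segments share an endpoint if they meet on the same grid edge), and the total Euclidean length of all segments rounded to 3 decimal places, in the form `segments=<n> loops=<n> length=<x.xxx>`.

cell (0,0): code 0100 → (0.755,1.000)–(1.000,0.783)
cell (0,1): code 1100 → (0.652,2.000)–(0.755,1.000)
cell (0,2): code 1000 → (1.000,2.335)–(0.652,2.000)
cell (1,0): code 0110 → (1.000,0.783)–(2.000,0.965)
cell (1,2): code 1001 → (2.000,2.151)–(1.000,2.335)
cell (2,0): code 0010 → (2.000,0.965)–(2.034,1.000)
cell (2,1): code 0011 → (2.034,1.000)–(2.135,2.000)
cell (2,2): code 0001 → (2.135,2.000)–(2.000,2.151)
total: 8 segments, chained into 1 closed loop(s), length Σ = 5.104192

segments=8 loops=1 length=5.104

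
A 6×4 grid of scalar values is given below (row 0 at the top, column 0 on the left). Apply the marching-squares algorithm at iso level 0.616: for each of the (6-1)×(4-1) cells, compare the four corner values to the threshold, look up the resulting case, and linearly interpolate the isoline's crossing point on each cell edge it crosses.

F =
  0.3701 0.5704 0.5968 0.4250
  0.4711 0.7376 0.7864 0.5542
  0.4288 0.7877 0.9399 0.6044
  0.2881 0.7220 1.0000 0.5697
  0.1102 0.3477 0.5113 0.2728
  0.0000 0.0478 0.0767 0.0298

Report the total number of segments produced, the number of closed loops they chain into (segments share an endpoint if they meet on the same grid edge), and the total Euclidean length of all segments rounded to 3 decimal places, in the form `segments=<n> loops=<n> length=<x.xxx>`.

segments=10 loops=1 length=9.772

cell (0,0): code 0100 → (0.273,1.000)–(1.000,0.544)
cell (0,1): code 1100 → (0.101,2.000)–(0.273,1.000)
cell (0,2): code 1000 → (1.000,2.734)–(0.101,2.000)
cell (1,0): code 0110 → (1.000,0.544)–(2.000,0.522)
cell (1,2): code 1001 → (2.000,2.965)–(1.000,2.734)
cell (2,0): code 0110 → (2.000,0.522)–(3.000,0.756)
cell (2,2): code 1001 → (3.000,2.892)–(2.000,2.965)
cell (3,0): code 0010 → (3.000,0.756)–(3.283,1.000)
cell (3,1): code 0011 → (3.283,1.000)–(3.786,2.000)
cell (3,2): code 0001 → (3.786,2.000)–(3.000,2.892)
total: 10 segments, chained into 1 closed loop(s), length Σ = 9.772063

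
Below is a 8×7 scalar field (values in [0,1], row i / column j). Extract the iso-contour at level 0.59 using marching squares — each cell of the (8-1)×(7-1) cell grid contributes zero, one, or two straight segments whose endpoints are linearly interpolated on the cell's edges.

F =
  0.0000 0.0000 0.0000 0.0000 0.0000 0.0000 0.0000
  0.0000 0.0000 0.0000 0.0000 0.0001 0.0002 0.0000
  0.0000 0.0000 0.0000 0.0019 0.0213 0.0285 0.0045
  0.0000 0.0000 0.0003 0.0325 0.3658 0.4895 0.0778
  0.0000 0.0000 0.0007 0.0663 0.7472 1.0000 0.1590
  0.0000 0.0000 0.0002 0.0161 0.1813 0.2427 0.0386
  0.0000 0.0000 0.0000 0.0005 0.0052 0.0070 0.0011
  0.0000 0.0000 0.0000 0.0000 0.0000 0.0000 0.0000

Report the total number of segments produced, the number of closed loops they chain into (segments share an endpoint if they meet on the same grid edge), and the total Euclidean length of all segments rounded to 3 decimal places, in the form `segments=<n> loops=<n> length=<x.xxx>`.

cell (3,3): code 0100 → (3.588,4.000)–(4.000,3.769)
cell (3,4): code 1100 → (3.197,5.000)–(3.588,4.000)
cell (3,5): code 1000 → (4.000,5.488)–(3.197,5.000)
cell (4,3): code 0010 → (4.000,3.769)–(4.278,4.000)
cell (4,4): code 0011 → (4.278,4.000)–(4.541,5.000)
cell (4,5): code 0001 → (4.541,5.000)–(4.000,5.488)
total: 6 segments, chained into 1 closed loop(s), length Σ = 4.609563

segments=6 loops=1 length=4.610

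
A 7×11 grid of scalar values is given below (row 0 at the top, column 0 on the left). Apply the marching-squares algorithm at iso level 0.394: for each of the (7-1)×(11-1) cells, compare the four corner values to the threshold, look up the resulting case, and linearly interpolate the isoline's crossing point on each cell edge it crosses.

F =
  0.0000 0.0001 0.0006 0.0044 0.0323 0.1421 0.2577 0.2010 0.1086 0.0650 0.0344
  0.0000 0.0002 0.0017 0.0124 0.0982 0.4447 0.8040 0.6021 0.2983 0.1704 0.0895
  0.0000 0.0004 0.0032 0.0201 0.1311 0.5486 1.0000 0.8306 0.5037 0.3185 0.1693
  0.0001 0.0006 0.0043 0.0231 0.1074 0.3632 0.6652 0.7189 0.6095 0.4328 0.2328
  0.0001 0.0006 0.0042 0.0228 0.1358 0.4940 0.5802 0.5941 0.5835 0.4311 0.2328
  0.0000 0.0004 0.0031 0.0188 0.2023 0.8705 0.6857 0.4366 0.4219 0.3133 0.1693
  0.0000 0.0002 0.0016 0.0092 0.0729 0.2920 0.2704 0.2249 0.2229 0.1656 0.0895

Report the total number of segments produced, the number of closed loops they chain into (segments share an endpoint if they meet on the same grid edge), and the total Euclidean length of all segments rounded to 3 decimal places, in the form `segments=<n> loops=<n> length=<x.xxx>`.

segments=22 loops=1 length=16.973

cell (0,4): code 0100 → (0.832,5.000)–(1.000,4.854)
cell (0,5): code 1100 → (0.249,6.000)–(0.832,5.000)
cell (0,6): code 1100 → (0.481,7.000)–(0.249,6.000)
cell (0,7): code 1000 → (1.000,7.685)–(0.481,7.000)
cell (1,4): code 0110 → (1.000,4.854)–(2.000,4.630)
cell (1,7): code 1101 → (1.466,8.000)–(1.000,7.685)
cell (1,8): code 1000 → (2.000,8.592)–(1.466,8.000)
cell (2,4): code 0010 → (2.000,4.630)–(2.834,5.000)
cell (2,5): code 0111 → (2.834,5.000)–(3.000,5.102)
cell (2,8): code 1101 → (2.661,9.000)–(2.000,8.592)
cell (2,9): code 1000 → (3.000,9.194)–(2.661,9.000)
cell (3,4): code 0100 → (3.235,5.000)–(4.000,4.721)
cell (3,5): code 1110 → (3.000,5.102)–(3.235,5.000)
cell (3,9): code 1001 → (4.000,9.187)–(3.000,9.194)
cell (4,4): code 0110 → (4.000,4.721)–(5.000,4.287)
cell (4,8): code 1011 → (5.000,8.257)–(4.315,9.000)
cell (4,9): code 0001 → (4.315,9.000)–(4.000,9.187)
cell (5,4): code 0010 → (5.000,4.287)–(5.824,5.000)
cell (5,5): code 0011 → (5.824,5.000)–(5.702,6.000)
cell (5,6): code 0011 → (5.702,6.000)–(5.201,7.000)
cell (5,7): code 0011 → (5.201,7.000)–(5.140,8.000)
cell (5,8): code 0001 → (5.140,8.000)–(5.000,8.257)
total: 22 segments, chained into 1 closed loop(s), length Σ = 16.972559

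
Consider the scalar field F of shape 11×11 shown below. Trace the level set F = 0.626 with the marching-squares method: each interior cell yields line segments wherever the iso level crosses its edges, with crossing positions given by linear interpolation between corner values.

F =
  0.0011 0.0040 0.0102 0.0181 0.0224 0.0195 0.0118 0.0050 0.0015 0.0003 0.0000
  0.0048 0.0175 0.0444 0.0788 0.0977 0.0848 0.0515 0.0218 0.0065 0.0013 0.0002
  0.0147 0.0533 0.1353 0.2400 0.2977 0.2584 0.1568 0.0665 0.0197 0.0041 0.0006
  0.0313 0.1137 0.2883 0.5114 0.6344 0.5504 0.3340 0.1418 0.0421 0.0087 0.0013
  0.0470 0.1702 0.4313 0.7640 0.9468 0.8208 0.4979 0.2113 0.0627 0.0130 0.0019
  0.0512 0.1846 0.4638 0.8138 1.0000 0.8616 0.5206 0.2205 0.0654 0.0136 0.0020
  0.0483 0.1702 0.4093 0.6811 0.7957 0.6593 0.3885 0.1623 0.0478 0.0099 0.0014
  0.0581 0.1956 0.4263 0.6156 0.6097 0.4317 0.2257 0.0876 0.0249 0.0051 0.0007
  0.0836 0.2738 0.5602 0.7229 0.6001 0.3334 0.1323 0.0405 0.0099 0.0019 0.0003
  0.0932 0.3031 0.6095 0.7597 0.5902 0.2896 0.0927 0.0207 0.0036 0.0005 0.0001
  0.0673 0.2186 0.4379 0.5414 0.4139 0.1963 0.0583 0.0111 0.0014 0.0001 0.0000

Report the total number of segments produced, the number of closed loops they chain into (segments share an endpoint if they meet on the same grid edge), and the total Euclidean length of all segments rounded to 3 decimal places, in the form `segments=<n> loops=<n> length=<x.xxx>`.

segments=20 loops=2 length=17.717

cell (2,3): code 0100 → (2.975,4.000)–(3.000,3.932)
cell (2,4): code 1000 → (3.000,4.100)–(2.975,4.000)
cell (3,2): code 0100 → (3.454,3.000)–(4.000,2.585)
cell (3,3): code 1110 → (3.000,3.932)–(3.454,3.000)
cell (3,4): code 1101 → (3.280,5.000)–(3.000,4.100)
cell (3,5): code 1000 → (4.000,5.603)–(3.280,5.000)
cell (4,2): code 0110 → (4.000,2.585)–(5.000,2.463)
cell (4,5): code 1001 → (5.000,5.691)–(4.000,5.603)
cell (5,2): code 0110 → (5.000,2.463)–(6.000,2.797)
cell (5,5): code 1001 → (6.000,5.123)–(5.000,5.691)
cell (6,2): code 0010 → (6.000,2.797)–(6.841,3.000)
cell (6,3): code 0011 → (6.841,3.000)–(6.912,4.000)
cell (6,4): code 0011 → (6.912,4.000)–(6.146,5.000)
cell (6,5): code 0001 → (6.146,5.000)–(6.000,5.123)
cell (7,2): code 0100 → (7.097,3.000)–(8.000,2.404)
cell (7,3): code 1000 → (8.000,3.789)–(7.097,3.000)
cell (8,2): code 0110 → (8.000,2.404)–(9.000,2.110)
cell (8,3): code 1001 → (9.000,3.789)–(8.000,3.789)
cell (9,2): code 0010 → (9.000,2.110)–(9.612,3.000)
cell (9,3): code 0001 → (9.612,3.000)–(9.000,3.789)
total: 20 segments, chained into 2 closed loop(s), length Σ = 17.716898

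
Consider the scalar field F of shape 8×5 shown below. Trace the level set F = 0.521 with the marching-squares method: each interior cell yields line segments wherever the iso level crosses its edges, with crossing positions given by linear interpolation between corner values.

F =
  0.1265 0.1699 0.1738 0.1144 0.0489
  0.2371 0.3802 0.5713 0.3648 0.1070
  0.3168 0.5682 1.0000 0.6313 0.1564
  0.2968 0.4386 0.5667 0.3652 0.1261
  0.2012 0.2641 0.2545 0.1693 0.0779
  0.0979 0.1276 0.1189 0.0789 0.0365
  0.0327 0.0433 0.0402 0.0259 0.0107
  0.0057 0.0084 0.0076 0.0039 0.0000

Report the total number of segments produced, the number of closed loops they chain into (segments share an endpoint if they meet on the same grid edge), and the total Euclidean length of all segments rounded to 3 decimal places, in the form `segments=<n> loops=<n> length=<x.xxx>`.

segments=12 loops=1 length=6.777

cell (0,1): code 0100 → (0.873,2.000)–(1.000,1.737)
cell (0,2): code 1000 → (1.000,2.244)–(0.873,2.000)
cell (1,0): code 0100 → (1.749,1.000)–(2.000,0.812)
cell (1,1): code 1110 → (1.000,1.737)–(1.749,1.000)
cell (1,2): code 1101 → (1.586,3.000)–(1.000,2.244)
cell (1,3): code 1000 → (2.000,3.232)–(1.586,3.000)
cell (2,0): code 0010 → (2.000,0.812)–(2.364,1.000)
cell (2,1): code 0111 → (2.364,1.000)–(3.000,1.643)
cell (2,2): code 1011 → (3.000,2.227)–(2.415,3.000)
cell (2,3): code 0001 → (2.415,3.000)–(2.000,3.232)
cell (3,1): code 0010 → (3.000,1.643)–(3.146,2.000)
cell (3,2): code 0001 → (3.146,2.000)–(3.000,2.227)
total: 12 segments, chained into 1 closed loop(s), length Σ = 6.776907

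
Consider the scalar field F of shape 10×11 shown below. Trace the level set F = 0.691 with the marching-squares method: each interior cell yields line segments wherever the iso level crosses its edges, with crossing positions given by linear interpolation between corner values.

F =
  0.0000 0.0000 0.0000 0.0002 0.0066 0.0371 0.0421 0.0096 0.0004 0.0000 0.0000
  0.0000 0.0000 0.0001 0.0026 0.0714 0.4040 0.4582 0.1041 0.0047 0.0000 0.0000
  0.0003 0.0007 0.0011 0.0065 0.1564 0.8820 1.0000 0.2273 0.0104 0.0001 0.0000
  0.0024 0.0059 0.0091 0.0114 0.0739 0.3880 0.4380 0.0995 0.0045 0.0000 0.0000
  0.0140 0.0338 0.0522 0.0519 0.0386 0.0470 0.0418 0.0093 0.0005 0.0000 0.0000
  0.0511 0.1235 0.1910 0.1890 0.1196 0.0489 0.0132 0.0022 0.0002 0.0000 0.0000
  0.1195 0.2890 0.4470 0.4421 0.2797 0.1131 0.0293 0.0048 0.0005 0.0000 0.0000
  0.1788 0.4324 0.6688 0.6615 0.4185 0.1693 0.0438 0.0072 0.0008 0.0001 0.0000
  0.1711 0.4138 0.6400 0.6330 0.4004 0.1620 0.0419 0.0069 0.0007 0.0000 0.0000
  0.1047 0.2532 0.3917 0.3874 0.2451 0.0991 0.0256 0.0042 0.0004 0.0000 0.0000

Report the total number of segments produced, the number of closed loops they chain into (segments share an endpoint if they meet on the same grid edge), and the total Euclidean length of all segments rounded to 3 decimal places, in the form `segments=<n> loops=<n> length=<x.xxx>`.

segments=6 loops=1 length=4.350

cell (1,4): code 0100 → (1.600,5.000)–(2.000,4.737)
cell (1,5): code 1100 → (1.430,6.000)–(1.600,5.000)
cell (1,6): code 1000 → (2.000,6.400)–(1.430,6.000)
cell (2,4): code 0010 → (2.000,4.737)–(2.387,5.000)
cell (2,5): code 0011 → (2.387,5.000)–(2.550,6.000)
cell (2,6): code 0001 → (2.550,6.000)–(2.000,6.400)
total: 6 segments, chained into 1 closed loop(s), length Σ = 4.350351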